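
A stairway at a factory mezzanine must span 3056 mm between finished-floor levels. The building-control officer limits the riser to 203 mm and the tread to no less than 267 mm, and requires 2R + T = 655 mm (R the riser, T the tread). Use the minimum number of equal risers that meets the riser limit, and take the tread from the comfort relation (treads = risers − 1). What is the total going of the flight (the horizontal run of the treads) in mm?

3056 / 203 = 15.05, so 16 risers are needed.
R = 3056 ÷ 16 = 191 mm.
From 2R + T = 655: T = 655 − 382 = 273 mm.
Treads = 16 − 1 = 15; going = 15 × 273 = 4095 mm.

4095 mm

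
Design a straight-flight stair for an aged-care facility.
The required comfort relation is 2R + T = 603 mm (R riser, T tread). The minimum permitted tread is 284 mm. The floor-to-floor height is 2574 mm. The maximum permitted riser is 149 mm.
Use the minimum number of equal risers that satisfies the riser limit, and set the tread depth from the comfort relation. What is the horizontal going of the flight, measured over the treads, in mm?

2574 / 149 = 17.28, so 18 risers are needed.
R = 2574 ÷ 18 = 143 mm.
From 2R + T = 603: T = 603 − 286 = 317 mm.
Treads = 18 − 1 = 17; going = 17 × 317 = 5389 mm.

5389 mm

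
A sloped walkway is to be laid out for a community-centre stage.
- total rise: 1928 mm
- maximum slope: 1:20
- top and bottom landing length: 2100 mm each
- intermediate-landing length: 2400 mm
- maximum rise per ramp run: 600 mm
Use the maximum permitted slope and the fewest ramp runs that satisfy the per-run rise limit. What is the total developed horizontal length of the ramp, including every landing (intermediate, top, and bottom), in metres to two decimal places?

At most 600 each: 1928/600 = 3.21, giving 4 ramp runs. That means 3 intermediate landings.
Ramp run (horizontal) at 1:20: 1928 × 20 = 38560 mm.
Intermediate landings: 3 × 2400 = 7200 mm.
Top and bottom landings: 2 × 2100 = 4200 mm.
Total = 38560 + 7200 + 4200 = 49960 mm.
= 49.96 m.

49.96 m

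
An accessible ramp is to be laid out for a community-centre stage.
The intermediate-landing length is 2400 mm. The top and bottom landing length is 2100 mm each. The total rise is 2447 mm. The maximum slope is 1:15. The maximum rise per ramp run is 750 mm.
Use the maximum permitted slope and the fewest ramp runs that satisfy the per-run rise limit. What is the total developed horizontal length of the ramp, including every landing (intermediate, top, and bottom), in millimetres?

48105 mm

⌈2447/750⌉ = 4 ramp runs. That means 3 intermediate landings.
Horizontal run for 2447 mm of rise at 1:15 is 2447 × 15 = 36705 mm.
3 intermediate landings contribute 3 × 2400 = 7200 mm.
Top and bottom landings: 2 × 2100 = 4200 mm.
Total = 36705 + 7200 + 4200 = 48105 mm.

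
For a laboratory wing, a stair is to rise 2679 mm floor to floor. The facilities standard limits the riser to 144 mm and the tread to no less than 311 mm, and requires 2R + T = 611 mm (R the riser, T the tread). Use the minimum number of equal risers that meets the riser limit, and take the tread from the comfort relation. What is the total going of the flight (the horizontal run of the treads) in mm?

5922 mm

2679 / 144 = 18.60, so 19 risers are needed.
Each riser is 2679/19 = 141 mm (≤ 144 mm).
From 2R + T = 611: T = 611 − 282 = 329 mm.
19 risers give 18 treads; going = 18 × 329 = 5922 mm.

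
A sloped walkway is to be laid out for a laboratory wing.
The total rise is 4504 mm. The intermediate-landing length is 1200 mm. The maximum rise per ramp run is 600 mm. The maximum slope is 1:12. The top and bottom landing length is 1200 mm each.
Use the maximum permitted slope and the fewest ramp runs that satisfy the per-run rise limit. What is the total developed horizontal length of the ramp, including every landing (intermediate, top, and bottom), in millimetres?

⌈4504/600⌉ = 8 ramp runs. That means 7 intermediate landings.
Horizontal run for 4504 mm of rise at 1:12 is 4504 × 12 = 54048 mm.
7 intermediate landings contribute 7 × 1200 = 8400 mm.
Top and bottom landings: 2 × 1200 = 2400 mm.
Total = 54048 + 8400 + 2400 = 64848 mm.

64848 mm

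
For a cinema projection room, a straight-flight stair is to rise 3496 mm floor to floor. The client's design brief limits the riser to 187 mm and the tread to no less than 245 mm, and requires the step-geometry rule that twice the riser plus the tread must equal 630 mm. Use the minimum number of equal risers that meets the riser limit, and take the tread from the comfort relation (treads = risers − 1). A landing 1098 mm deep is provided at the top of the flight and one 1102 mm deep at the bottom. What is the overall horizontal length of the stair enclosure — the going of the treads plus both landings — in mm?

At most 187 each: 3496/187 = 18.70, giving 19 risers.
Riser R = 3496 / 19 = 184 mm, within the 187 mm limit.
Tread T = 630 − 2 × 184 = 262 mm (≥ 245 mm).
Treads = 19 − 1 = 18; going = 18 × 262 = 4716 mm.
Enclosure = 4716 + 1098 + 1102 = 6916 mm.

6916 mm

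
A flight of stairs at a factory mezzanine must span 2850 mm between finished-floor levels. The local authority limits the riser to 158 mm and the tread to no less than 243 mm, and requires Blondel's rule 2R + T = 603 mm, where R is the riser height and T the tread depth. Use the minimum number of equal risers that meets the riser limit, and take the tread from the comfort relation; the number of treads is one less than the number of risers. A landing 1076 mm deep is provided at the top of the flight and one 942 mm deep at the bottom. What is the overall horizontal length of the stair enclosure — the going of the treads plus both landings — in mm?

7472 mm

At most 158 each: 2850/158 = 18.04, giving 19 risers.
Each riser is 2850/19 = 150 mm (≤ 158 mm).
From 2R + T = 603: T = 603 − 300 = 303 mm.
Treads = 19 − 1 = 18; going = 18 × 303 = 5454 mm.
Enclosure = 5454 + 1076 + 942 = 7472 mm.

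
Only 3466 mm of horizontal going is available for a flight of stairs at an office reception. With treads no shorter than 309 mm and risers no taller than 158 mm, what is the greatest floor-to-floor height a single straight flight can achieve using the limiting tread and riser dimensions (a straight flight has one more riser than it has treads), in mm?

1896 mm

3466 / 309 = 11.22, so 11 treads fit.
Risers = treads + 1 = 12.
Maximum height = 12 × 158 = 1896 mm.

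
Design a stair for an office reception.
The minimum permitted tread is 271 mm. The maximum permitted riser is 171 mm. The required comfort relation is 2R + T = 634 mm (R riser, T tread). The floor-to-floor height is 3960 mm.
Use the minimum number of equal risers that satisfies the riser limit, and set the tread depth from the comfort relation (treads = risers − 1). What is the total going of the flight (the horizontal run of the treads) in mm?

⌈3960/171⌉ = 24 risers.
R = 3960 ÷ 24 = 165 mm.
Tread T = 634 − 2 × 165 = 304 mm (≥ 271 mm).
24 risers give 23 treads; going = 23 × 304 = 6992 mm.

6992 mm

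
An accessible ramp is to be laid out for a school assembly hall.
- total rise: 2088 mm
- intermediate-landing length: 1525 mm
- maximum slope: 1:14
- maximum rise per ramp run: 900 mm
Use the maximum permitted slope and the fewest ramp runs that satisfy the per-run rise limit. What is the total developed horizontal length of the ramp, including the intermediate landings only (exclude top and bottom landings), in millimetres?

At most 900 each: 2088/900 = 2.32, giving 3 ramp runs. That means 2 intermediate landings.
Horizontal run for 2088 mm of rise at 1:14 is 2088 × 14 = 29232 mm.
Intermediate landings: 2 × 1525 = 3050 mm.
Developed length = 29232 + 3050 = 32282 mm.

32282 mm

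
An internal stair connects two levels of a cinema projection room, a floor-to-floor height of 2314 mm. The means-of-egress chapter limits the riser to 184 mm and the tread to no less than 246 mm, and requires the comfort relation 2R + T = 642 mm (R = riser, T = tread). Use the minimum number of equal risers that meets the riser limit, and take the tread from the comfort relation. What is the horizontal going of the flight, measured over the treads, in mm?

2314 / 184 = 12.576 → round up to 13 risers.
Each riser is 2314/13 = 178 mm (≤ 184 mm).
From 2R + T = 642: T = 642 − 356 = 286 mm.
Treads = 13 − 1 = 12; going = 12 × 286 = 3432 mm.

3432 mm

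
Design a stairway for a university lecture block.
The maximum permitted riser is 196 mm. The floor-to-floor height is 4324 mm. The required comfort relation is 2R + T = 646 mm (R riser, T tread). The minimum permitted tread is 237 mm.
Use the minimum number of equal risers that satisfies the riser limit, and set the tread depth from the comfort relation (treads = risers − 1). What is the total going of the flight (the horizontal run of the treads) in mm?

5940 mm

⌈4324/196⌉ = 23 risers.
Riser R = 4324 / 23 = 188 mm, within the 196 mm limit.
T = 646 − 2·188 = 270 mm, which satisfies the 237 mm minimum.
Going = (23 − 1) × 270 = 5940 mm.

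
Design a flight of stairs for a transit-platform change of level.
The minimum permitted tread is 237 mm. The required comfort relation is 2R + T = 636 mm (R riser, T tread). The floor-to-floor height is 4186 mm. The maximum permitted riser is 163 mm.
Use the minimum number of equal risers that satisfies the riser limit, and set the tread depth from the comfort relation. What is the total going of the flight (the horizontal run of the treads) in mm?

⌈4186/163⌉ = 26 risers.
Riser R = 4186 / 26 = 161 mm, within the 163 mm limit.
Tread T = 636 − 2 × 161 = 314 mm (≥ 237 mm).
Going = (26 − 1) × 314 = 7850 mm.

7850 mm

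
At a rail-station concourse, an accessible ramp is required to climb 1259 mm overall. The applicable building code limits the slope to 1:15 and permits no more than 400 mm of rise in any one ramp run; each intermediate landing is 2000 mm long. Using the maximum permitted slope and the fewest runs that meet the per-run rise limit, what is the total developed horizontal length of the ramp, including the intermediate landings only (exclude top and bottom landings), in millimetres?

24885 mm

1259 / 400 = 3.15, so 4 ramp runs are needed. That means 3 intermediate landings.
Ramp run (horizontal) at 1:15: 1259 × 15 = 18885 mm.
3 intermediate landings contribute 3 × 2000 = 6000 mm.
Total developed length = 18885 + 6000 = 24885 mm.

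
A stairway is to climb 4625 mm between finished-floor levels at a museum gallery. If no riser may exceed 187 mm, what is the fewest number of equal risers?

25 risers

⌈4625/187⌉ = 25 risers.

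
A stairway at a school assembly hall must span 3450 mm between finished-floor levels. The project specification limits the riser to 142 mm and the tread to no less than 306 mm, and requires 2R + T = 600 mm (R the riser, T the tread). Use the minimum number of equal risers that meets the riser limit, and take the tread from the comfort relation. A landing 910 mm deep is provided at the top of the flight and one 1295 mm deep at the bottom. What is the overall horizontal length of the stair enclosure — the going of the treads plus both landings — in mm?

⌈3450/142⌉ = 25 risers.
Riser R = 3450 / 25 = 138 mm, within the 142 mm limit.
T = 600 − 2·138 = 324 mm, which satisfies the 306 mm minimum.
Going = (25 − 1) × 324 = 7776 mm.
Add landings: 7776 + 910 + 1295 = 9981 mm.

9981 mm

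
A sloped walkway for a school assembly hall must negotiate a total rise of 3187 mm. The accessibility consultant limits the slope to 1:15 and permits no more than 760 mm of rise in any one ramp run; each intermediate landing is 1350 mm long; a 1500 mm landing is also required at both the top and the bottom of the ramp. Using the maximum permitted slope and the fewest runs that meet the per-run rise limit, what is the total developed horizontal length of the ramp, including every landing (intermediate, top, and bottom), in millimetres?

At most 760 each: 3187/760 = 4.19, giving 5 ramp runs. That means 4 intermediate landings.
Horizontal run for 3187 mm of rise at 1:15 is 3187 × 15 = 47805 mm.
Intermediate landings: 4 × 1350 = 5400 mm.
Top and bottom landings: 2 × 1500 = 3000 mm.
Total = 47805 + 5400 + 3000 = 56205 mm.

56205 mm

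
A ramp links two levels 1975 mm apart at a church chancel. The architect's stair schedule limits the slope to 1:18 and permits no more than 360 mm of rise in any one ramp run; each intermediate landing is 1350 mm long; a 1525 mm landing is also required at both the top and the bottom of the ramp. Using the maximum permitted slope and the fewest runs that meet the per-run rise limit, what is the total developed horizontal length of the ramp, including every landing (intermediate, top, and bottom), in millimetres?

45350 mm

⌈1975/360⌉ = 6 ramp runs. That means 5 intermediate landings.
Ramp run (horizontal) at 1:18: 1975 × 18 = 35550 mm.
Intermediate landings: 5 × 1350 = 6750 mm.
Top and bottom landings: 2 × 1525 = 3050 mm.
Total = 35550 + 6750 + 3050 = 45350 mm.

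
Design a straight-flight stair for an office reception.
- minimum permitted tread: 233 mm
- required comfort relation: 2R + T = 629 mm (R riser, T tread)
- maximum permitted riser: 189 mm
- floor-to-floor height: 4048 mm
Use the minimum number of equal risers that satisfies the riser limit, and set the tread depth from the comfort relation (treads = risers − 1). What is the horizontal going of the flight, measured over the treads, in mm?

4048 / 189 = 21.42, so 22 risers are needed.
R = 4048 ÷ 22 = 184 mm.
T = 629 − 2·184 = 261 mm, which satisfies the 233 mm minimum.
Going = (22 − 1) × 261 = 5481 mm.

5481 mm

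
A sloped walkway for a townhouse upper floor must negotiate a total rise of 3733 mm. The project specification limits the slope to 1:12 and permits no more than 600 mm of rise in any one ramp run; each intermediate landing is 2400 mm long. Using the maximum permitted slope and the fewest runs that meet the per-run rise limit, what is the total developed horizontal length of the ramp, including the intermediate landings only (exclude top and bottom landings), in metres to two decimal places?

59.20 m

3733 / 600 = 6.222 → round up to 7 ramp runs. That means 6 intermediate landings.
Horizontal run for 3733 mm of rise at 1:12 is 3733 × 12 = 44796 mm.
Intermediate landings: 6 × 2400 = 14400 mm.
Total developed length = 44796 + 14400 = 59196 mm.
= 59.20 m.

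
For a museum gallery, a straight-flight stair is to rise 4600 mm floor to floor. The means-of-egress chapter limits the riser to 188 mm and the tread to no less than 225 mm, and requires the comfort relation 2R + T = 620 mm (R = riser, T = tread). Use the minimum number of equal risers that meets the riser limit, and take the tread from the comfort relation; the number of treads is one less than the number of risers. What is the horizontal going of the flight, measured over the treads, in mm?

6048 mm

At most 188 each: 4600/188 = 24.47, giving 25 risers.
R = 4600 ÷ 25 = 184 mm.
From 2R + T = 620: T = 620 − 368 = 252 mm.
Going = (25 − 1) × 252 = 6048 mm.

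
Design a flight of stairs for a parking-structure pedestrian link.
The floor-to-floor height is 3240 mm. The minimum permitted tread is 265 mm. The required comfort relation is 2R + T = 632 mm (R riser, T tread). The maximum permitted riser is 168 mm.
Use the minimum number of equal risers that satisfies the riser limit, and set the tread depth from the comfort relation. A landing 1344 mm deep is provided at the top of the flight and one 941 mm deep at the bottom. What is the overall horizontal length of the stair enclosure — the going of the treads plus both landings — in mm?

8137 mm

At most 168 each: 3240/168 = 19.29, giving 20 risers.
Each riser is 3240/20 = 162 mm (≤ 168 mm).
T = 632 − 2·162 = 308 mm, which satisfies the 265 mm minimum.
20 risers give 19 treads; going = 19 × 308 = 5852 mm.
Add landings: 5852 + 1344 + 941 = 8137 mm.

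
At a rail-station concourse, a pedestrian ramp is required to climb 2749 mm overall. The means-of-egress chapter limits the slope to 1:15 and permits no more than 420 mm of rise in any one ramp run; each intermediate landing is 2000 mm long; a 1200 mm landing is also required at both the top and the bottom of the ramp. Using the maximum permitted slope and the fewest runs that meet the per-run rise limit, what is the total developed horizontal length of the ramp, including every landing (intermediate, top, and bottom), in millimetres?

2749 / 420 = 6.545 → round up to 7 ramp runs. That means 6 intermediate landings.
Ramp run (horizontal) at 1:15: 2749 × 15 = 41235 mm.
6 intermediate landings contribute 6 × 2000 = 12000 mm.
Top and bottom landings: 2 × 1200 = 2400 mm.
Total = 41235 + 12000 + 2400 = 55635 mm.

55635 mm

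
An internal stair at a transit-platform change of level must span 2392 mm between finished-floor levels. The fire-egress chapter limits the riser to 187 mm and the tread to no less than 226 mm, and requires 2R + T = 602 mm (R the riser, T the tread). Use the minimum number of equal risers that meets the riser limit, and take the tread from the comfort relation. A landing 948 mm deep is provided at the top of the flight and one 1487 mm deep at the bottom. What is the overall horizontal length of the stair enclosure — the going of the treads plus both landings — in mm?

5243 mm

2392 / 187 = 12.791 → round up to 13 risers.
Each riser is 2392/13 = 184 mm (≤ 187 mm).
Tread T = 602 − 2 × 184 = 234 mm (≥ 226 mm).
Treads = 13 − 1 = 12; going = 12 × 234 = 2808 mm.
Add landings: 2808 + 948 + 1487 = 5243 mm.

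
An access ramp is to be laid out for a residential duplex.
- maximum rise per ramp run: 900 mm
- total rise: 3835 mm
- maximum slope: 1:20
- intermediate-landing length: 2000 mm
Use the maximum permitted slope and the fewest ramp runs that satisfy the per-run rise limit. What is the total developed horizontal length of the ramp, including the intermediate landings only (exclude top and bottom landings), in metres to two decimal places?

⌈3835/900⌉ = 5 ramp runs. That means 4 intermediate landings.
Horizontal run for 3835 mm of rise at 1:20 is 3835 × 20 = 76700 mm.
4 intermediate landings contribute 4 × 2000 = 8000 mm.
Developed length = 76700 + 8000 = 84700 mm.
= 84.70 m.

84.70 m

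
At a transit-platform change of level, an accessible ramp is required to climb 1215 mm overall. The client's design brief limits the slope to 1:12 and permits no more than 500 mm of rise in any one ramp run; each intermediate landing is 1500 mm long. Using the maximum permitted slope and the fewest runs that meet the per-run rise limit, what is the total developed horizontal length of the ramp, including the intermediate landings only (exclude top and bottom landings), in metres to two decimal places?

1215 / 500 = 2.430 → round up to 3 ramp runs. That means 2 intermediate landings.
Ramp run (horizontal) at 1:12: 1215 × 12 = 14580 mm.
Intermediate landings: 2 × 1500 = 3000 mm.
Developed length = 14580 + 3000 = 17580 mm.
= 17.58 m.

17.58 m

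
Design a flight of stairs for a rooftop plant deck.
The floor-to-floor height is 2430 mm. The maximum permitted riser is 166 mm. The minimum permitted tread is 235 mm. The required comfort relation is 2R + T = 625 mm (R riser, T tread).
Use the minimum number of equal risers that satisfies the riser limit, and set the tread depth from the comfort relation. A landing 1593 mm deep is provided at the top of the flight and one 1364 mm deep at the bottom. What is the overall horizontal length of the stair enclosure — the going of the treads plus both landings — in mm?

At most 166 each: 2430/166 = 14.64, giving 15 risers.
Riser R = 2430 / 15 = 162 mm, within the 166 mm limit.
T = 625 − 2·162 = 301 mm, which satisfies the 235 mm minimum.
15 risers give 14 treads; going = 14 × 301 = 4214 mm.
Add landings: 4214 + 1593 + 1364 = 7171 mm.

7171 mm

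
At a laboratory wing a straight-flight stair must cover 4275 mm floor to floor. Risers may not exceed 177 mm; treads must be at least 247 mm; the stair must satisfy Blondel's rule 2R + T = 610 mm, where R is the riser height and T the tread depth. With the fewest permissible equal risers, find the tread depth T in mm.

4275 / 177 = 24.153 → round up to 25 risers.
Riser R = 4275 / 25 = 171 mm, within the 177 mm limit.
T = 610 − 2·171 = 268 mm, which satisfies the 247 mm minimum.

268 mm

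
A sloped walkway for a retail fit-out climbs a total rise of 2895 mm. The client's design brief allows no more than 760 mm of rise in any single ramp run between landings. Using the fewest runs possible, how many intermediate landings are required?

3 intermediate landings

2895 / 760 = 3.809 → round up to 4 ramp runs.
4 runs are separated by 3 intermediate landings.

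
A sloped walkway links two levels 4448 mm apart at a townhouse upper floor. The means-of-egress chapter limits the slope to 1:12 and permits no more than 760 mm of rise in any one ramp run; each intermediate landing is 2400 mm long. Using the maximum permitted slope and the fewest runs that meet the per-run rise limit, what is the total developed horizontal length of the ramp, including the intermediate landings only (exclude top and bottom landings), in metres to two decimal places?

65.38 m

4448 / 760 = 5.85, so 6 ramp runs are needed. That means 5 intermediate landings.
Horizontal run for 4448 mm of rise at 1:12 is 4448 × 12 = 53376 mm.
Intermediate landings: 5 × 2400 = 12000 mm.
Total developed length = 53376 + 12000 = 65376 mm.
= 65.38 m.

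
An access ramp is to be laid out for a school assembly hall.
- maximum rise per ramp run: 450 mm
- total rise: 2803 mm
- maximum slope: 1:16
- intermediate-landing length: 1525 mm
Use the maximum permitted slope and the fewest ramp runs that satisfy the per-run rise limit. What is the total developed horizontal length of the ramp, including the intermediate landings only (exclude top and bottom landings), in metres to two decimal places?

54.00 m

2803 / 450 = 6.23, so 7 ramp runs are needed. That means 6 intermediate landings.
Ramp run (horizontal) at 1:16: 2803 × 16 = 44848 mm.
Intermediate landings: 6 × 1525 = 9150 mm.
Developed length = 44848 + 9150 = 53998 mm.
= 54.00 m.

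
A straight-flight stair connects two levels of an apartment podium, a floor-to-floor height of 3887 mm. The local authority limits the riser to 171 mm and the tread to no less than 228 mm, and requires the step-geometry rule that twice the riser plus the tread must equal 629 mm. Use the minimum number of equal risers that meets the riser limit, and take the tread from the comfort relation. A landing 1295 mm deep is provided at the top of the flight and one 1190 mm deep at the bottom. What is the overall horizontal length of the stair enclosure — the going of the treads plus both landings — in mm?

8887 mm

⌈3887/171⌉ = 23 risers.
Riser R = 3887 / 23 = 169 mm, within the 171 mm limit.
Tread T = 629 − 2 × 169 = 291 mm (≥ 228 mm).
Treads = 23 − 1 = 22; going = 22 × 291 = 6402 mm.
Enclosure = 6402 + 1295 + 1190 = 8887 mm.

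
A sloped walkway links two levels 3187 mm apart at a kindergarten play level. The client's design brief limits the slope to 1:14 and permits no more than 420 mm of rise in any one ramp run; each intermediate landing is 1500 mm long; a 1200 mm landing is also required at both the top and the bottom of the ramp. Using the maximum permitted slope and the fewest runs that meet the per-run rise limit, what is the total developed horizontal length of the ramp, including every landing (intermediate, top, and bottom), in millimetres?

3187 / 420 = 7.588 → round up to 8 ramp runs. That means 7 intermediate landings.
Ramp run (horizontal) at 1:14: 3187 × 14 = 44618 mm.
Intermediate landings: 7 × 1500 = 10500 mm.
Top and bottom landings: 2 × 1200 = 2400 mm.
Total = 44618 + 10500 + 2400 = 57518 mm.

57518 mm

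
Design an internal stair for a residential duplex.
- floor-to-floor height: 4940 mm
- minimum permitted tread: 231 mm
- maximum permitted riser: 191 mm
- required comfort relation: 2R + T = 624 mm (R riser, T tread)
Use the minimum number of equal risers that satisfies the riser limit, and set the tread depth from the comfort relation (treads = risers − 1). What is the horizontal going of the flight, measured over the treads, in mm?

⌈4940/191⌉ = 26 risers.
Each riser is 4940/26 = 190 mm (≤ 191 mm).
Tread T = 624 − 2 × 190 = 244 mm (≥ 231 mm).
26 risers give 25 treads; going = 25 × 244 = 6100 mm.

6100 mm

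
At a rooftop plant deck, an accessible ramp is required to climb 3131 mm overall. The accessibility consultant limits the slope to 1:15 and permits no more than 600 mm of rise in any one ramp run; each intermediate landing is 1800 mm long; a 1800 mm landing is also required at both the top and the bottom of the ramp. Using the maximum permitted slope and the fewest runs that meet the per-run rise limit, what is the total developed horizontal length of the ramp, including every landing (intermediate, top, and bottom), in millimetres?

59565 mm

3131 / 600 = 5.218 → round up to 6 ramp runs. That means 5 intermediate landings.
Ramp run (horizontal) at 1:15: 3131 × 15 = 46965 mm.
5 intermediate landings contribute 5 × 1800 = 9000 mm.
Top and bottom landings: 2 × 1800 = 3600 mm.
Total = 46965 + 9000 + 3600 = 59565 mm.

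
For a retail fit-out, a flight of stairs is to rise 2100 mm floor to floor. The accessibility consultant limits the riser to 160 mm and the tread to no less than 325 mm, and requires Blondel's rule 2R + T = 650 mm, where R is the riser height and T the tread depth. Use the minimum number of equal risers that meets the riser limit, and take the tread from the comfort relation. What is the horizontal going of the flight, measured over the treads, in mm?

2100 / 160 = 13.12, so 14 risers are needed.
Each riser is 2100/14 = 150 mm (≤ 160 mm).
Tread T = 650 − 2 × 150 = 350 mm (≥ 325 mm).
14 risers give 13 treads; going = 13 × 350 = 4550 mm.

4550 mm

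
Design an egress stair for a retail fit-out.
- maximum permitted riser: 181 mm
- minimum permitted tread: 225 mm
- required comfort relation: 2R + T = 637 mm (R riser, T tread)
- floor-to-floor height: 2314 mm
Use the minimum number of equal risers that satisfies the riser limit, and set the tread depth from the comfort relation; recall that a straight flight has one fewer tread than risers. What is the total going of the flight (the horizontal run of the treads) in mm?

3372 mm

⌈2314/181⌉ = 13 risers.
Each riser is 2314/13 = 178 mm (≤ 181 mm).
T = 637 − 2·178 = 281 mm, which satisfies the 225 mm minimum.
Treads = 13 − 1 = 12; going = 12 × 281 = 3372 mm.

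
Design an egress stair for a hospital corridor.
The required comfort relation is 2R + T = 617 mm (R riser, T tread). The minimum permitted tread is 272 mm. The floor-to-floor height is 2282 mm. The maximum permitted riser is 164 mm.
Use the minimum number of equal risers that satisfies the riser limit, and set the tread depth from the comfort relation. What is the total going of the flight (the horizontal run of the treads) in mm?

2282 / 164 = 13.915 → round up to 14 risers.
Riser R = 2282 / 14 = 163 mm, within the 164 mm limit.
Tread T = 617 − 2 × 163 = 291 mm (≥ 272 mm).
14 risers give 13 treads; going = 13 × 291 = 3783 mm.

3783 mm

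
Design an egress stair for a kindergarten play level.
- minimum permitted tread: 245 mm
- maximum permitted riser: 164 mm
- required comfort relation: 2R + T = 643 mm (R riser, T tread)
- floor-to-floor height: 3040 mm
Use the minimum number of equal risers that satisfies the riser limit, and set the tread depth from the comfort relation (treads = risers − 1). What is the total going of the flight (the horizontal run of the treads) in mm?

5814 mm

3040 / 164 = 18.537 → round up to 19 risers.
Riser R = 3040 / 19 = 160 mm, within the 164 mm limit.
Tread T = 643 − 2 × 160 = 323 mm (≥ 245 mm).
Treads = 19 − 1 = 18; going = 18 × 323 = 5814 mm.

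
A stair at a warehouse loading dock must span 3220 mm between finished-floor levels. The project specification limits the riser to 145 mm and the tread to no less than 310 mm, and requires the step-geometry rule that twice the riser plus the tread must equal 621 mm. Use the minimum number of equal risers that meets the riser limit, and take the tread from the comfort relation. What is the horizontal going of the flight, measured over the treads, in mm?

3220 / 145 = 22.21, so 23 risers are needed.
R = 3220 ÷ 23 = 140 mm.
T = 621 − 2·140 = 341 mm, which satisfies the 310 mm minimum.
Treads = 23 − 1 = 22; going = 22 × 341 = 7502 mm.

7502 mm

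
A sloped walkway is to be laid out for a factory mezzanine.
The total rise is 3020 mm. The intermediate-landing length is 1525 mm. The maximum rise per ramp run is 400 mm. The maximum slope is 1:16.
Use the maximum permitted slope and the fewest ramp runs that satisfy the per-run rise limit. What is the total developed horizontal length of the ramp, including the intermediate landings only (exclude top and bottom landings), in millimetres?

58995 mm

3020 / 400 = 7.55, so 8 ramp runs are needed. That means 7 intermediate landings.
Ramp run (horizontal) at 1:16: 3020 × 16 = 48320 mm.
Intermediate landings: 7 × 1525 = 10675 mm.
Total developed length = 48320 + 10675 = 58995 mm.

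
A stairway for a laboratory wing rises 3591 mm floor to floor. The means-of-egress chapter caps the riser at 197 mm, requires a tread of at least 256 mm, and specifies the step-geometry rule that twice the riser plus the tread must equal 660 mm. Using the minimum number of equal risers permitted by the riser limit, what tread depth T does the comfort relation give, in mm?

282 mm

3591 / 197 = 18.23, so 19 risers are needed.
Riser R = 3591 / 19 = 189 mm, within the 197 mm limit.
From 2R + T = 660: T = 660 − 378 = 282 mm.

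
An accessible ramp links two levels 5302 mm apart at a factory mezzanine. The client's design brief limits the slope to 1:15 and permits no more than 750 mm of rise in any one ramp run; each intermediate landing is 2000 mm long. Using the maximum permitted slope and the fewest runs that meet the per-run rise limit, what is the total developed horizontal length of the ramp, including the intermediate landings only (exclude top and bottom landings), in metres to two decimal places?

⌈5302/750⌉ = 8 ramp runs. That means 7 intermediate landings.
Horizontal run for 5302 mm of rise at 1:15 is 5302 × 15 = 79530 mm.
Intermediate landings: 7 × 2000 = 14000 mm.
Total developed length = 79530 + 14000 = 93530 mm.
= 93.53 m.

93.53 m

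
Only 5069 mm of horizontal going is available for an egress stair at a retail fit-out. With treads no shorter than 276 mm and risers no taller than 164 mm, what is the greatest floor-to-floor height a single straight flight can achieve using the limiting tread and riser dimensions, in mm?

3116 mm

Treads that fit: ⌊5069 / 276⌋ = 18.
Risers = treads + 1 = 19.
Maximum height = 19 × 164 = 3116 mm.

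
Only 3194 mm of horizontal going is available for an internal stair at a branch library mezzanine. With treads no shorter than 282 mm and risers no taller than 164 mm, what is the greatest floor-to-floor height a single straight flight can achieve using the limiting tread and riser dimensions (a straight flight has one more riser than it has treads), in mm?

1968 mm

Treads that fit: ⌊3194 / 282⌋ = 11.
Risers = treads + 1 = 12.
Maximum height = 12 × 164 = 1968 mm.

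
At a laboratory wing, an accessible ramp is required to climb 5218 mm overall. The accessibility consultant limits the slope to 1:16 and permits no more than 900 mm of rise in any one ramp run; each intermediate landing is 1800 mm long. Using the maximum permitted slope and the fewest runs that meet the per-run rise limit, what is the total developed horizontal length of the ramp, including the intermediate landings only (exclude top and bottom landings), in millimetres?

92488 mm

5218 / 900 = 5.798 → round up to 6 ramp runs. That means 5 intermediate landings.
Ramp run (horizontal) at 1:16: 5218 × 16 = 83488 mm.
5 intermediate landings contribute 5 × 1800 = 9000 mm.
Developed length = 83488 + 9000 = 92488 mm.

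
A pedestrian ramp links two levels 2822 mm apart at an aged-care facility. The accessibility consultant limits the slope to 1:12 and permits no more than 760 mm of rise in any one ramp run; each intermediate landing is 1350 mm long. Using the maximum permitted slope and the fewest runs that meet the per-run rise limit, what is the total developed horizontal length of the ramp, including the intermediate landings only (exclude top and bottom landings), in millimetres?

37914 mm

2822 / 760 = 3.71, so 4 ramp runs are needed. That means 3 intermediate landings.
Ramp run (horizontal) at 1:12: 2822 × 12 = 33864 mm.
Intermediate landings: 3 × 1350 = 4050 mm.
Developed length = 33864 + 4050 = 37914 mm.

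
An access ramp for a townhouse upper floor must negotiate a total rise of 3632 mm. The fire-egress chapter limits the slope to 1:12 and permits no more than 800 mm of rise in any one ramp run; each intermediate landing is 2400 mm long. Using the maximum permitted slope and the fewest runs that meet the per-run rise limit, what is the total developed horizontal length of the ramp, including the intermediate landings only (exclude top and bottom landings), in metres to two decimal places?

53.18 m

3632 / 800 = 4.540 → round up to 5 ramp runs. That means 4 intermediate landings.
Ramp run (horizontal) at 1:12: 3632 × 12 = 43584 mm.
4 intermediate landings contribute 4 × 2400 = 9600 mm.
Developed length = 43584 + 9600 = 53184 mm.
= 53.18 m.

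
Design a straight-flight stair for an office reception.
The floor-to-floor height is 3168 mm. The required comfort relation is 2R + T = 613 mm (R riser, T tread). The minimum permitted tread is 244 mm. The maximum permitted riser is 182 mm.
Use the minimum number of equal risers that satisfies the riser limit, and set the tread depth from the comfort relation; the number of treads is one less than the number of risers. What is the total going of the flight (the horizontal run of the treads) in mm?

⌈3168/182⌉ = 18 risers.
Riser R = 3168 / 18 = 176 mm, within the 182 mm limit.
From 2R + T = 613: T = 613 − 352 = 261 mm.
Treads = 18 − 1 = 17; going = 17 × 261 = 4437 mm.

4437 mm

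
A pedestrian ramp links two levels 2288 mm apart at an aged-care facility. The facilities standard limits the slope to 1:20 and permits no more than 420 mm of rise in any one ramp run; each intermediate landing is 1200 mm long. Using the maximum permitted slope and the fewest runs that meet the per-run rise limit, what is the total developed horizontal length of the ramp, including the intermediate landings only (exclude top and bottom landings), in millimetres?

51760 mm

⌈2288/420⌉ = 6 ramp runs. That means 5 intermediate landings.
Horizontal run for 2288 mm of rise at 1:20 is 2288 × 20 = 45760 mm.
Intermediate landings: 5 × 1200 = 6000 mm.
Developed length = 45760 + 6000 = 51760 mm.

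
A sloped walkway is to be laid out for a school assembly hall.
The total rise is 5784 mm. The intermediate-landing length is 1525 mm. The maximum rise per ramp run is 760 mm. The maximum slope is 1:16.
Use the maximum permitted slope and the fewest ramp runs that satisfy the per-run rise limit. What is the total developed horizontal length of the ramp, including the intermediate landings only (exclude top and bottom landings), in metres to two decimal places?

103.22 m

5784 / 760 = 7.611 → round up to 8 ramp runs. That means 7 intermediate landings.
Ramp run (horizontal) at 1:16: 5784 × 16 = 92544 mm.
Intermediate landings: 7 × 1525 = 10675 mm.
Total developed length = 92544 + 10675 = 103219 mm.
= 103.22 m.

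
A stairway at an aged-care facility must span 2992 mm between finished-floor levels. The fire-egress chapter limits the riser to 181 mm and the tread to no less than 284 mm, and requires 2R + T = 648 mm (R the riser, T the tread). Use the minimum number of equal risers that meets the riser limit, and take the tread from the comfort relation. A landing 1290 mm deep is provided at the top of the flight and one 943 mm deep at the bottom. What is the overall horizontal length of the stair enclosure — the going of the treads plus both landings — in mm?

6969 mm

⌈2992/181⌉ = 17 risers.
R = 2992 ÷ 17 = 176 mm.
From 2R + T = 648: T = 648 − 352 = 296 mm.
Treads = 17 − 1 = 16; going = 16 × 296 = 4736 mm.
Enclosure = 4736 + 1290 + 943 = 6969 mm.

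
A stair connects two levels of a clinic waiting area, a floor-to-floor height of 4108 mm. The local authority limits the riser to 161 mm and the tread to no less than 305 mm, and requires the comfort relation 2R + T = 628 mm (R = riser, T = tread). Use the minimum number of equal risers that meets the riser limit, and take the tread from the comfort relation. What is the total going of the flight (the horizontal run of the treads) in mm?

4108 / 161 = 25.516 → round up to 26 risers.
R = 4108 ÷ 26 = 158 mm.
Tread T = 628 − 2 × 158 = 312 mm (≥ 305 mm).
26 risers give 25 treads; going = 25 × 312 = 7800 mm.

7800 mm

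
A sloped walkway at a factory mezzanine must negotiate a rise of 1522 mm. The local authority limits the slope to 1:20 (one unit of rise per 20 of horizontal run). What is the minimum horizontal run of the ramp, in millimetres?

At 1:20 the run is 20 × 1522 = 30440 mm.

30440 mm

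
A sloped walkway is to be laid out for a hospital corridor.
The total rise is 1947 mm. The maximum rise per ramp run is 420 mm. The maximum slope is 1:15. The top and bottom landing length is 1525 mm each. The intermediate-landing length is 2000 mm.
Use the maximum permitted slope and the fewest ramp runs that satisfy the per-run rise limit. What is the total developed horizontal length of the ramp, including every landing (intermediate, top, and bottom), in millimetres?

40255 mm

1947 / 420 = 4.636 → round up to 5 ramp runs. That means 4 intermediate landings.
Ramp run (horizontal) at 1:15: 1947 × 15 = 29205 mm.
4 intermediate landings contribute 4 × 2000 = 8000 mm.
Top and bottom landings: 2 × 1525 = 3050 mm.
Total = 29205 + 8000 + 3050 = 40255 mm.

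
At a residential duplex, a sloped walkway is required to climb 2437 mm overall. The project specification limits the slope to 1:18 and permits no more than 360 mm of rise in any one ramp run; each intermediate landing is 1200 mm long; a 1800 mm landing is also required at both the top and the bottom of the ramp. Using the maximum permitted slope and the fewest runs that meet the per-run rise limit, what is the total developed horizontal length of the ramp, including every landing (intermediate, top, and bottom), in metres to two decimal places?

54.67 m

2437 / 360 = 6.769 → round up to 7 ramp runs. That means 6 intermediate landings.
Ramp run (horizontal) at 1:18: 2437 × 18 = 43866 mm.
Intermediate landings: 6 × 1200 = 7200 mm.
Top and bottom landings: 2 × 1800 = 3600 mm.
Total = 43866 + 7200 + 3600 = 54666 mm.
= 54.67 m.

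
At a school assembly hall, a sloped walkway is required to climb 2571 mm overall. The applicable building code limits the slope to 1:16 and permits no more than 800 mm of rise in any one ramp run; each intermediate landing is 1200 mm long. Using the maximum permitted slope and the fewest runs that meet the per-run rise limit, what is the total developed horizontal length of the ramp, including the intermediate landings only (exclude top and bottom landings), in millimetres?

44736 mm

2571 / 800 = 3.214 → round up to 4 ramp runs. That means 3 intermediate landings.
Horizontal run for 2571 mm of rise at 1:16 is 2571 × 16 = 41136 mm.
3 intermediate landings contribute 3 × 1200 = 3600 mm.
Total developed length = 41136 + 3600 = 44736 mm.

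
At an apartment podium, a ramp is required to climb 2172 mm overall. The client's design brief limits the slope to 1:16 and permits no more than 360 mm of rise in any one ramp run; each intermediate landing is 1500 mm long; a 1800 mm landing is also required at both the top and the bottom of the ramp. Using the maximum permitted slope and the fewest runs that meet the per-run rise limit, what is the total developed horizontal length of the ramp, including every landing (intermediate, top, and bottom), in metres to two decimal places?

2172 / 360 = 6.03, so 7 ramp runs are needed. That means 6 intermediate landings.
Horizontal run for 2172 mm of rise at 1:16 is 2172 × 16 = 34752 mm.
Intermediate landings: 6 × 1500 = 9000 mm.
Top and bottom landings: 2 × 1800 = 3600 mm.
Total = 34752 + 9000 + 3600 = 47352 mm.
= 47.35 m.

47.35 m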